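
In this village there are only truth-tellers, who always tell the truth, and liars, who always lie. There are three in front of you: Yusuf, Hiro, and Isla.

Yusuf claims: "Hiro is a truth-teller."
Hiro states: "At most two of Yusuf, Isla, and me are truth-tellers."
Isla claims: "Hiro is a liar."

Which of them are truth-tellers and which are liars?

Consider Yusuf. Suppose Yusuf is a liar.
Then no assignment of the remaining roles makes every statement match its speaker's type — contradiction.
So Yusuf is a truth-teller.
Consider Hiro. Suppose Hiro is a liar.
Then Yusuf's statement comes out false, contradicting Yusuf being a truth-teller.
So Hiro is a truth-teller.
With that fixed, Isla's statement is false, so Isla is a liar.

Yusuf: truth-teller, Hiro: truth-teller, Isla: liar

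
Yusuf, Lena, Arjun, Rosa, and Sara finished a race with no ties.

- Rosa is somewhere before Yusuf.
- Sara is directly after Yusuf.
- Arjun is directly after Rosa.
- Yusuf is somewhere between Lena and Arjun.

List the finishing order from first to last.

From clue 1: Yusuf is in {2,3,4,5}.
From clues 1–2: Yusuf is in {2,3,4}.
From clues 1–3: Yusuf is in {3,4}.
From clues 1–4: Rosa → place 1, Arjun → place 2, Yusuf → place 3, Sara → place 4, Lena → place 5.

Rosa, Arjun, Yusuf, Sara, Lena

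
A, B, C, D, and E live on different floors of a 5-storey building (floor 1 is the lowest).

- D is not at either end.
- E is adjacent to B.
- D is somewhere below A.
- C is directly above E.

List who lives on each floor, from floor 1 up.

From clue 1: D is in {2,3,4}.
From clues 1–3: A is in {3,4,5}.
From clues 1–4: B → floor 1, E → floor 2, C → floor 3, D → floor 4, A → floor 5.

B, E, C, D, A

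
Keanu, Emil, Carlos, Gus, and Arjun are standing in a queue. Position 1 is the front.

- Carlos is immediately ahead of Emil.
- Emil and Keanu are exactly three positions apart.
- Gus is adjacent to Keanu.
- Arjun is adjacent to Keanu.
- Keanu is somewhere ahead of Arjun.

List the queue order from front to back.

Gus, Keanu, Arjun, Carlos, Emil

From clue 1: Emil is in {2,3,4,5}.
From clues 1–2: Keanu is in {1,2,5}.
From clues 1–4: Keanu → position 2, Carlos → position 4, Emil → position 5.
From clues 1–5: Gus → position 1, Arjun → position 3.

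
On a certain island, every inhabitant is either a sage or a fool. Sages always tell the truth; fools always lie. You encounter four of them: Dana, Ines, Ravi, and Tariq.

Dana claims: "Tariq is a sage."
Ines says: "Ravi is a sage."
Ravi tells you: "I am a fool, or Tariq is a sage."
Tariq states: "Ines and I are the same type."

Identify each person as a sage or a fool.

Dana: sage, Ines: sage, Ravi: sage, Tariq: sage

Consider Dana. Suppose Dana is a fool.
Then no assignment of the remaining roles makes every statement match its speaker's type — contradiction.
So Dana is a sage.
Consider Ines. Suppose Ines is a fool.
Then whichever role Tariq has, Tariq's statement has the wrong truth value — contradiction.
So Ines is a sage.
Consider Ravi. Suppose Ravi is a fool.
Then Ines's statement comes out false, contradicting Ines being a sage.
So Ravi is a sage.
Consider Tariq. Suppose Tariq is a fool.
Then Dana's statement comes out false, contradicting Dana being a sage.
So Tariq is a sage.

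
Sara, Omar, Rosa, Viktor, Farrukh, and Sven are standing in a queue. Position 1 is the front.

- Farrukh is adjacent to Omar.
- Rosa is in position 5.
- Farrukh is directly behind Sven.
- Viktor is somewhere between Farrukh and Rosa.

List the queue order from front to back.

From clues 1–2: Rosa → position 5.
From clues 1–3: Omar is in {3,4}.
From clues 1–4: Sven → position 1, Farrukh → position 2, Omar → position 3, Viktor → position 4, Sara → position 6.

Sven, Farrukh, Omar, Viktor, Rosa, Sara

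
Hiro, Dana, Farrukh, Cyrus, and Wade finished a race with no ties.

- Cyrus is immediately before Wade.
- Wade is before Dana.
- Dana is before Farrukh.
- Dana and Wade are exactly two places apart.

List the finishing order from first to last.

Cyrus, Wade, Hiro, Dana, Farrukh

From clue 1: Cyrus is in {1,2,3,4}.
From clues 1–2: Dana is in {3,4,5}.
From clues 1–3: Dana is in {3,4}.
From clues 1–4: Cyrus → place 1, Wade → place 2, Hiro → place 3, Dana → place 4, Farrukh → place 5.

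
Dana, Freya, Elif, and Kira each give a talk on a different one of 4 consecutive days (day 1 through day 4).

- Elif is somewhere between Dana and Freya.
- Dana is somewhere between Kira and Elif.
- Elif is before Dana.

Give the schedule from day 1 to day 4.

From clue 1: Elif is in {2,3}.
From clues 1–2: Dana is in {2,3}.
From clues 1–3: Freya → day 1, Elif → day 2, Dana → day 3, Kira → day 4.

Freya, Elif, Dana, Kira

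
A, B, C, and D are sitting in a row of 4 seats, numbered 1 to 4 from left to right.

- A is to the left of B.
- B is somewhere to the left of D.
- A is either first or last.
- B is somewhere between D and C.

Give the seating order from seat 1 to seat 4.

A, C, B, D

From clue 1: A is in {1,2,3}.
From clues 1–2: A is in {1,2}.
From clues 1–3: A → seat 1.
From clues 1–4: C → seat 2, B → seat 3, D → seat 4.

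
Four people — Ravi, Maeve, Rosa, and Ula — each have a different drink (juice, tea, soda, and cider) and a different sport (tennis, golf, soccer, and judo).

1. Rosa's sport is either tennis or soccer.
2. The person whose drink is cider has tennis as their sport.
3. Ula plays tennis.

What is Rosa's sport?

Clue 1 rules out golf and judo for Rosa's sport.
With clues 1–3, tennis is impossible for Rosa's sport.
That leaves soccer.

soccer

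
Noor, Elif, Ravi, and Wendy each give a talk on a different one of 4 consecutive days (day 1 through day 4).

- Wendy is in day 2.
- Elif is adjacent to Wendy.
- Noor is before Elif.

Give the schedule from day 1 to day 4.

Noor, Wendy, Elif, Ravi

From clue 1: Wendy → day 2.
From clues 1–2: Elif is in {1,3}.
From clues 1–3: Noor → day 1, Elif → day 3, Ravi → day 4.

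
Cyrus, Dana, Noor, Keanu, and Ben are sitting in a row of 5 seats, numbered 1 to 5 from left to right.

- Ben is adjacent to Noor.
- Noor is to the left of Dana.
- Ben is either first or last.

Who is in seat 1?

With clues 1–2, Dana is ruled out for seat 1.
With clues 1–3, Cyrus, Keanu, and Noor are ruled out for seat 1.
So seat 1 is Ben.

Ben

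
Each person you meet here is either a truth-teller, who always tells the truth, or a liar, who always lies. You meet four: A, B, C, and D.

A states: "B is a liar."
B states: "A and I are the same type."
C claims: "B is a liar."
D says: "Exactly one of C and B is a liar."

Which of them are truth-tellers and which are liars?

A: truth-teller, B: liar, C: truth-teller, D: truth-teller

Consider A. Suppose A is a liar.
Then whichever role B has, B's statement has the wrong truth value — contradiction.
So A is a truth-teller.
Consider B. Suppose B is a truth-teller.
Then A's statement comes out false, contradicting A being a truth-teller.
So B is a liar.
With that fixed, C's statement is true, so C is a truth-teller.
With that fixed, D's statement is true, so D is a truth-teller.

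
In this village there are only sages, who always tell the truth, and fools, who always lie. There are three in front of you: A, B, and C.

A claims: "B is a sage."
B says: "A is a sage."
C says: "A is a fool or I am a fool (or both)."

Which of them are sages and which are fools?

Consider A. Suppose A is a sage.
Then whichever role C has, C's statement has the wrong truth value — contradiction.
So A is a fool.
With that fixed, B's statement is false, so B is a fool.
With that fixed, C's statement is true, so C is a sage.

A: fool, B: fool, C: sage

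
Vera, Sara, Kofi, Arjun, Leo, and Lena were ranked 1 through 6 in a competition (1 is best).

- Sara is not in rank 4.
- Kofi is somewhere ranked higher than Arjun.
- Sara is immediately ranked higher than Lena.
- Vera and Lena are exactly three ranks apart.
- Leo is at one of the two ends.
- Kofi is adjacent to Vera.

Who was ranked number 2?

With clues 1–4, Vera is ruled out for rank 2.
With clues 1–5, Arjun and Leo are ruled out for rank 2.
With clues 1–6, Lena and Sara are ruled out for rank 2.
So rank 2 is Kofi.

Kofi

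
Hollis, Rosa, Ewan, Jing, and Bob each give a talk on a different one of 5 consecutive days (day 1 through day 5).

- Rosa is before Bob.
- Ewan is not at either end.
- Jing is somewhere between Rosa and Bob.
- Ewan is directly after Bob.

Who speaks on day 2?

Jing

With clues 1–3, Bob is ruled out for day 2.
With clues 1–4, Ewan, Hollis, and Rosa are ruled out for day 2.
So day 2 is Jing.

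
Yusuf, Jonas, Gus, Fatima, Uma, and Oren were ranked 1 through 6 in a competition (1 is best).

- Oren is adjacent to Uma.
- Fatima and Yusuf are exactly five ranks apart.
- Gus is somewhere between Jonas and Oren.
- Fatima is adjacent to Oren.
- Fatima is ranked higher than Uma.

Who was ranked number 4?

With clues 1–2, Fatima and Yusuf are ruled out for rank 4.
With clues 1–3, Jonas is ruled out for rank 4.
With clues 1–4, Oren is ruled out for rank 4.
With clues 1–5, Uma is ruled out for rank 4.
So rank 4 is Gus.

Gus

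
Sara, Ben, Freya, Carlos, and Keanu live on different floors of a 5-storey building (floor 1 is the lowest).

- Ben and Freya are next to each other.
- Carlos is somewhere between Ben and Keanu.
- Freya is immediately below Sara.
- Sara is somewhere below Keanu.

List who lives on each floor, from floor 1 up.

From clues 1–2: Carlos is in {2,3,4}.
From clues 1–3: Sara is in {3,5}.
From clues 1–4: Ben → floor 1, Freya → floor 2, Sara → floor 3, Carlos → floor 4, Keanu → floor 5.

Ben, Freya, Sara, Carlos, Keanu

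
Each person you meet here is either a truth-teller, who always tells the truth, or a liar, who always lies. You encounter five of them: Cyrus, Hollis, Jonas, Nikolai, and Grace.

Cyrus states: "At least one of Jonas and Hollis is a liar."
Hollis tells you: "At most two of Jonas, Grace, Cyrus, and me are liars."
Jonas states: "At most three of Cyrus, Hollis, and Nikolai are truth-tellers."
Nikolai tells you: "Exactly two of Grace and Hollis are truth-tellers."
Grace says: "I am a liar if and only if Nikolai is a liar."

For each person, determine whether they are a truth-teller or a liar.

Cyrus: liar, Hollis: truth-teller, Jonas: truth-teller, Nikolai: truth-teller, Grace: truth-teller

Regardless of anyone's role, Jonas's statement is true, so Jonas is a truth-teller.
Consider Cyrus. Suppose Cyrus is a truth-teller.
Then no assignment of the remaining roles makes every statement match its speaker's type — contradiction.
So Cyrus is a liar.
Consider Hollis. Suppose Hollis is a liar.
Then Cyrus's statement comes out true, contradicting Cyrus being a liar.
So Hollis is a truth-teller.
Consider Nikolai. Suppose Nikolai is a liar.
Then whichever role Grace has, Grace's statement has the wrong truth value — contradiction.
So Nikolai is a truth-teller.
Consider Grace. Suppose Grace is a liar.
Then Nikolai's statement comes out false, contradicting Nikolai being a truth-teller.
So Grace is a truth-teller.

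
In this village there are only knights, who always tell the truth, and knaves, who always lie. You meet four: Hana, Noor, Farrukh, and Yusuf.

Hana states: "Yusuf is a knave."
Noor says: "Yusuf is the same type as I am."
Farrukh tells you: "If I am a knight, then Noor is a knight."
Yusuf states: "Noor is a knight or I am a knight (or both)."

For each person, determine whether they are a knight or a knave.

Consider Hana. Suppose Hana is a knight.
Then no assignment of the remaining roles makes every statement match its speaker's type — contradiction.
So Hana is a knave.
Consider Noor. Suppose Noor is a knave.
Then whichever role Farrukh has, Farrukh's statement has the wrong truth value — contradiction.
So Noor is a knight.
With that fixed, Farrukh's statement is true, so Farrukh is a knight.
With that fixed, Yusuf's statement is true, so Yusuf is a knight.

Hana: knave, Noor: knight, Farrukh: knight, Yusuf: knight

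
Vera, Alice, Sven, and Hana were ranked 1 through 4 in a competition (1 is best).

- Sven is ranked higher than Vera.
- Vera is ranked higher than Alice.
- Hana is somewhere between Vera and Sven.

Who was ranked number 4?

Alice

With clue 1, Sven is ruled out for rank 4.
With clues 1–2, Vera is ruled out for rank 4.
With clues 1–3, Hana is ruled out for rank 4.
So rank 4 is Alice.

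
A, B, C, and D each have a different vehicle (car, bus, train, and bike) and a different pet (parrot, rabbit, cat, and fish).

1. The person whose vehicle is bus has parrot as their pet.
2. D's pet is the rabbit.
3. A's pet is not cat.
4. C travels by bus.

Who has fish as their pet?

With clues 1–2, D is impossible for the one with pet fish.
With clues 1–4, B and C are impossible for the one with pet fish.
That leaves A.

A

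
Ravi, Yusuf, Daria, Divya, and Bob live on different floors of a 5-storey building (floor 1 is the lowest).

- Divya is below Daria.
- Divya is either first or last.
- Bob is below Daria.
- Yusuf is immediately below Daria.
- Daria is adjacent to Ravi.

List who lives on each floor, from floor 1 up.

From clue 1: Daria is in {2,3,4,5}.
From clues 1–2: Divya → floor 1.
From clues 1–3: Daria is in {3,4,5}.
From clues 1–4: Yusuf is in {3,4}.
From clues 1–5: Bob → floor 2, Yusuf → floor 3, Daria → floor 4, Ravi → floor 5.

Divya, Bob, Yusuf, Daria, Ravi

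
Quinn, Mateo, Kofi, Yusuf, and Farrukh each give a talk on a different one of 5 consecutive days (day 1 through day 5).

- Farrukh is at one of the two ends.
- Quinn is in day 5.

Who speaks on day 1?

With clues 1–2, Kofi, Mateo, Quinn, and Yusuf are ruled out for day 1.
So day 1 is Farrukh.

Farrukh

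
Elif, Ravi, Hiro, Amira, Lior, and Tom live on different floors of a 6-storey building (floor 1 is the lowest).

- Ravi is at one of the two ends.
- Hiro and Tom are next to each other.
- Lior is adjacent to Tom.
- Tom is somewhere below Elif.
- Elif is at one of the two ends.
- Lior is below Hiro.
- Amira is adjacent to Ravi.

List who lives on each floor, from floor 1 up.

From clue 1: Ravi is in {1,6}.
From clues 1–5: Ravi → floor 1, Elif → floor 6.
From clues 1–6: Hiro is in {4,5}.
From clues 1–7: Amira → floor 2, Lior → floor 3, Tom → floor 4, Hiro → floor 5.

Ravi, Amira, Lior, Tom, Hiro, Elif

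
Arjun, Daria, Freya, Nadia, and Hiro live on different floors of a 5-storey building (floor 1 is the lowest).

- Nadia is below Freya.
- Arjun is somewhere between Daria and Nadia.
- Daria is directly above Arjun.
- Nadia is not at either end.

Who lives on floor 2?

Nadia

With clues 1–3, Daria is ruled out for floor 2.
With clues 1–4, Arjun, Freya, and Hiro are ruled out for floor 2.
So floor 2 is Nadia.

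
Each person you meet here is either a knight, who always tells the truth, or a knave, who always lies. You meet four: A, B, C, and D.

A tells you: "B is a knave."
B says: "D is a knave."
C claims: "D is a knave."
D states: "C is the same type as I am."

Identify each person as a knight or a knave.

Consider A. Suppose A is a knight.
Then no assignment of the remaining roles makes every statement match its speaker's type — contradiction.
So A is a knave.
Consider B. Suppose B is a knave.
Then A's statement comes out true, contradicting A being a knave.
So B is a knight.
Consider C. Suppose C is a knave.
Then whichever role D has, D's statement has the wrong truth value — contradiction.
So C is a knight.
Consider D. Suppose D is a knight.
Then B's statement comes out false, contradicting B being a knight.
So D is a knave.

A: knave, B: knight, C: knight, D: knave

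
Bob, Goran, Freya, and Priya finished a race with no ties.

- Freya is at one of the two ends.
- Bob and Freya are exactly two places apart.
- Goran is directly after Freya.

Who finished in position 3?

With clue 1, Freya is ruled out for place 3.
With clues 1–3, Goran and Priya are ruled out for place 3.
So place 3 is Bob.

Bob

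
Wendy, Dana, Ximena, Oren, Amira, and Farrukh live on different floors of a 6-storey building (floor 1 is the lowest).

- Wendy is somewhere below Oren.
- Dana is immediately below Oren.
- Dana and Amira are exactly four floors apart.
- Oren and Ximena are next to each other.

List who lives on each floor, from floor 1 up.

From clue 1: Wendy is in {1,2,3,4,5}.
From clues 1–2: Wendy is in {1,2,3,4}.
From clues 1–3: Dana is in {2,5}.
From clues 1–4: Wendy → floor 1, Dana → floor 2, Oren → floor 3, Ximena → floor 4, Farrukh → floor 5, Amira → floor 6.

Wendy, Dana, Oren, Ximena, Farrukh, Amira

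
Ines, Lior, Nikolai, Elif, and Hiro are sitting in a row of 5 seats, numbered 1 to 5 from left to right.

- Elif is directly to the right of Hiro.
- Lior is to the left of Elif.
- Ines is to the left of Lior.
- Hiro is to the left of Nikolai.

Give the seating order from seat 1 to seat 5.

From clue 1: Elif is in {2,3,4,5}.
From clues 1–2: Lior is in {1,2,3}.
From clues 1–3: Ines is in {1,2}.
From clues 1–4: Ines → seat 1, Lior → seat 2, Hiro → seat 3, Elif → seat 4, Nikolai → seat 5.

Ines, Lior, Hiro, Elif, Nikolai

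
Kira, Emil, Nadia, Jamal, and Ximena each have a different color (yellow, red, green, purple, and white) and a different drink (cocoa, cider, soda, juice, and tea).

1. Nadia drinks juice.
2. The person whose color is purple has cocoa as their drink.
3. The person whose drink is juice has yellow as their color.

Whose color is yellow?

With clues 1–3, Emil, Jamal, Kira, and Ximena are impossible for the one with color yellow.
That leaves Nadia.

Nadia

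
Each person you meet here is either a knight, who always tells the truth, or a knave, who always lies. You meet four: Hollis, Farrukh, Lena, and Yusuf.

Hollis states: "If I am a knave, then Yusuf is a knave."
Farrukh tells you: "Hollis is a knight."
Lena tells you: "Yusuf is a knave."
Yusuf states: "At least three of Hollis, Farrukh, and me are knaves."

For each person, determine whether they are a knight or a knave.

Consider Hollis. Suppose Hollis is a knave.
Then no assignment of the remaining roles makes every statement match its speaker's type — contradiction.
So Hollis is a knight.
With that fixed, Farrukh's statement is true, so Farrukh is a knight.
With that fixed, Yusuf's statement is false, so Yusuf is a knave.
With that fixed, Lena's statement is true, so Lena is a knight.

Hollis: knight, Farrukh: knight, Lena: knight, Yusuf: knave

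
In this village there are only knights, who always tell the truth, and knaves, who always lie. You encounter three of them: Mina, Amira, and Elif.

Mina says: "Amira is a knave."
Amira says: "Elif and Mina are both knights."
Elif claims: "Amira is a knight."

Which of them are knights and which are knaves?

Consider Mina. Suppose Mina is a knave.
Then no assignment of the remaining roles makes every statement match its speaker's type — contradiction.
So Mina is a knight.
Consider Amira. Suppose Amira is a knight.
Then Mina's statement comes out false, contradicting Mina being a knight.
So Amira is a knave.
With that fixed, Elif's statement is false, so Elif is a knave.

Mina: knight, Amira: knave, Elif: knave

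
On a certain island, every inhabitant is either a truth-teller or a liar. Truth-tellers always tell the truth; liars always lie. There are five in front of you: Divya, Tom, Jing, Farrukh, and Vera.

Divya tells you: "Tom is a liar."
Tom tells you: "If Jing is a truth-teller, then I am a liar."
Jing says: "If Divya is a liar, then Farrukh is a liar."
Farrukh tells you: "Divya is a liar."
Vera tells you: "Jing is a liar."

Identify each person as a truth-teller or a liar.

Divya: liar, Tom: truth-teller, Jing: liar, Farrukh: truth-teller, Vera: truth-teller

Consider Divya. Suppose Divya is a truth-teller.
Then no assignment of the remaining roles makes every statement match its speaker's type — contradiction.
So Divya is a liar.
With that fixed, Farrukh's statement is true, so Farrukh is a truth-teller.
With that fixed, Jing's statement is false, so Jing is a liar.
With that fixed, Vera's statement is true, so Vera is a truth-teller.
With that fixed, Tom's statement is true, so Tom is a truth-teller.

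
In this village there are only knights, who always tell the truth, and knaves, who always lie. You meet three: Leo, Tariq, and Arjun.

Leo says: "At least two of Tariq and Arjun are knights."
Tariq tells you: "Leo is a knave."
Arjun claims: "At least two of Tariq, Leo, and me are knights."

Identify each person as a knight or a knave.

Leo: knave, Tariq: knight, Arjun: knave

Consider Leo. Suppose Leo is a knight.
Then no assignment of the remaining roles makes every statement match its speaker's type — contradiction.
So Leo is a knave.
With that fixed, Tariq's statement is true, so Tariq is a knight.
Consider Arjun. Suppose Arjun is a knight.
Then Leo's statement comes out true, contradicting Leo being a knave.
So Arjun is a knave.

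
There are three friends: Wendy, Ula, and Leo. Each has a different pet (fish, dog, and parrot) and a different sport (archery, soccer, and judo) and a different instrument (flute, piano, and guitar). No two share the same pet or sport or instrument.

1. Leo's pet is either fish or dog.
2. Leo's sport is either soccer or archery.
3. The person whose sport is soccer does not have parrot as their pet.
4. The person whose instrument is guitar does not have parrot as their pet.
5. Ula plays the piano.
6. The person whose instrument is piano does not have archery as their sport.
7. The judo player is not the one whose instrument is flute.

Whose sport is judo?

Ula

With clues 1–2, Leo is impossible for the one with sport judo.
With clues 1–7, Wendy is impossible for the one with sport judo.
That leaves Ula.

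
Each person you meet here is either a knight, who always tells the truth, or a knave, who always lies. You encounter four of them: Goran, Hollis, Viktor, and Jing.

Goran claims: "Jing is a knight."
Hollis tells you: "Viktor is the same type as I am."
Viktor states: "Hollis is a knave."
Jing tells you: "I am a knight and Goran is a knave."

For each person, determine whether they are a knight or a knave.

Consider Goran. Suppose Goran is a knight.
Then no assignment of the remaining roles makes every statement match its speaker's type — contradiction.
So Goran is a knave.
Consider Hollis. Suppose Hollis is a knight.
Then no assignment of the remaining roles makes every statement match its speaker's type — contradiction.
So Hollis is a knave.
With that fixed, Viktor's statement is true, so Viktor is a knight.
Consider Jing. Suppose Jing is a knight.
Then Goran's statement comes out true, contradicting Goran being a knave.
So Jing is a knave.

Goran: knave, Hollis: knave, Viktor: knight, Jing: knave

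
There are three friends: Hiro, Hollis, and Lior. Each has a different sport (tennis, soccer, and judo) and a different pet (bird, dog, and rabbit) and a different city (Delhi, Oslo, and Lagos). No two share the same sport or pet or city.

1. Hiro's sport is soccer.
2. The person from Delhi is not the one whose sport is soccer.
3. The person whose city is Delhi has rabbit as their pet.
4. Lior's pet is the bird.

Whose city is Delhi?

With clues 1–2, Hiro is impossible for the one with city Delhi.
With clues 1–4, Lior is impossible for the one with city Delhi.
That leaves Hollis.

Hollis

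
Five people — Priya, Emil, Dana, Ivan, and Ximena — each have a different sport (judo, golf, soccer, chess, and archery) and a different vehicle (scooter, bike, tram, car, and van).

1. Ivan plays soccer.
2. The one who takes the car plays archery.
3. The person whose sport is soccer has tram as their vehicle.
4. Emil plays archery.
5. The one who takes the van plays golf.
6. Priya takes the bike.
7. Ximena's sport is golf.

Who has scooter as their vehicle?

With clues 1–3, Ivan is impossible for the one with vehicle scooter.
With clues 1–4, Emil is impossible for the one with vehicle scooter.
With clues 1–6, Priya is impossible for the one with vehicle scooter.
With clues 1–7, Ximena is impossible for the one with vehicle scooter.
That leaves Dana.

Dana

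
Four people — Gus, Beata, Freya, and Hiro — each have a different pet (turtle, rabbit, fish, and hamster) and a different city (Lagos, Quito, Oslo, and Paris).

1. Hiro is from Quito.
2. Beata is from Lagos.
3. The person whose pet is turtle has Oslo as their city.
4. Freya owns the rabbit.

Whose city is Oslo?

Clue 1 rules out Hiro for the one with city Oslo.
With clues 1–2, Beata is impossible for the one with city Oslo.
With clues 1–4, Freya is impossible for the one with city Oslo.
That leaves Gus.

Gus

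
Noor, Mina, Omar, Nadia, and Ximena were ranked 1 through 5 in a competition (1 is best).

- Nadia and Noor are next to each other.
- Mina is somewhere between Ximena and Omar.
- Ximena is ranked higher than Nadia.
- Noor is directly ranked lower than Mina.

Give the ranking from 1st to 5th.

From clues 1–2: Mina is in {2,4}.
From clues 1–4: Ximena → rank 1, Mina → rank 2, Noor → rank 3, Nadia → rank 4, Omar → rank 5.

Ximena, Mina, Noor, Nadia, Omar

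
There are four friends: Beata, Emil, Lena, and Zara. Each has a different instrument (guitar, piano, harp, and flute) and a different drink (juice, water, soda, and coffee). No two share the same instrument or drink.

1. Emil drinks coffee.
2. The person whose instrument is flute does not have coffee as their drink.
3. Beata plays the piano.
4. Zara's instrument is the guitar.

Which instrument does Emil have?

With clues 1–2, flute is impossible for Emil's instrument.
With clues 1–3, piano is impossible for Emil's instrument.
With clues 1–4, guitar is impossible for Emil's instrument.
That leaves harp.

harp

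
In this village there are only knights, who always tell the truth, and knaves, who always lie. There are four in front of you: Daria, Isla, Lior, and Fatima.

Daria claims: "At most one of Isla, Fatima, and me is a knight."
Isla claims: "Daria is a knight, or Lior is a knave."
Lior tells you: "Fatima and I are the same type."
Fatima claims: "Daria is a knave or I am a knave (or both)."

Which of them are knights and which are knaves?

Daria: knave, Isla: knight, Lior: knave, Fatima: knight

Consider Daria. Suppose Daria is a knight.
Then whichever role Fatima has, Fatima's statement has the wrong truth value — contradiction.
So Daria is a knave.
With that fixed, Fatima's statement is true, so Fatima is a knight.
Consider Isla. Suppose Isla is a knave.
Then Daria's statement comes out true, contradicting Daria being a knave.
So Isla is a knight.
Consider Lior. Suppose Lior is a knight.
Then Isla's statement comes out false, contradicting Isla being a knight.
So Lior is a knave.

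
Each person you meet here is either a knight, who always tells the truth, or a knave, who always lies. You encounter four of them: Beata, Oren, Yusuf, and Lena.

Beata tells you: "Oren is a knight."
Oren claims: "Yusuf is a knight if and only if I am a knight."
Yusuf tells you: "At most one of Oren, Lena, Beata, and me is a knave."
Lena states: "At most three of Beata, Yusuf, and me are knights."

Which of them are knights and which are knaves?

Regardless of anyone's role, Lena's statement is true, so Lena is a knight.
Consider Beata. Suppose Beata is a knave.
Then no assignment of the remaining roles makes every statement match its speaker's type — contradiction.
So Beata is a knight.
Consider Oren. Suppose Oren is a knave.
Then Beata's statement comes out false, contradicting Beata being a knight.
So Oren is a knight.
With that fixed, Yusuf's statement is true, so Yusuf is a knight.

Beata: knight, Oren: knight, Yusuf: knight, Lena: knight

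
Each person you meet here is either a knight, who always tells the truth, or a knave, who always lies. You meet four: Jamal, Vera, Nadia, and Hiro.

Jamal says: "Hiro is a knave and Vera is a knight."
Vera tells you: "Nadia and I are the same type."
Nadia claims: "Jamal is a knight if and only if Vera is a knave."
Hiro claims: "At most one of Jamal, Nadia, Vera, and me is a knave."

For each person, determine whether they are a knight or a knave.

Jamal: knave, Vera: knight, Nadia: knight, Hiro: knight

Consider Jamal. Suppose Jamal is a knight.
Then no assignment of the remaining roles makes every statement match its speaker's type — contradiction.
So Jamal is a knave.
Consider Vera. Suppose Vera is a knave.
Then no assignment of the remaining roles makes every statement match its speaker's type — contradiction.
So Vera is a knight.
With that fixed, Nadia's statement is true, so Nadia is a knight.
Consider Hiro. Suppose Hiro is a knave.
Then Jamal's statement comes out true, contradicting Jamal being a knave.
So Hiro is a knight.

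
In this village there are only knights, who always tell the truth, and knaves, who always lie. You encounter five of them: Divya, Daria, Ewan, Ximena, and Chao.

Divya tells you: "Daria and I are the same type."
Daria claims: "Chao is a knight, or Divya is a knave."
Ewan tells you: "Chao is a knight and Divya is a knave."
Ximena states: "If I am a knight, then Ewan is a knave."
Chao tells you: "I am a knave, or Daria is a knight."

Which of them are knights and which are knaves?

Divya: knight, Daria: knight, Ewan: knave, Ximena: knight, Chao: knight

Consider Divya. Suppose Divya is a knave.
Then no assignment of the remaining roles makes every statement match its speaker's type — contradiction.
So Divya is a knight.
With that fixed, Ewan's statement is false, so Ewan is a knave.
With that fixed, Ximena's statement is true, so Ximena is a knight.
Consider Daria. Suppose Daria is a knave.
Then Divya's statement comes out false, contradicting Divya being a knight.
So Daria is a knight.
With that fixed, Chao's statement is true, so Chao is a knight.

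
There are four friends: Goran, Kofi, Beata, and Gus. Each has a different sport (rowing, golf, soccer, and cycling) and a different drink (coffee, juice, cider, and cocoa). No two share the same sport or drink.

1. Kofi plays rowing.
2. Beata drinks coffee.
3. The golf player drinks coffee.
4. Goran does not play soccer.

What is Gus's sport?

Clue 1 rules out rowing for Gus's sport.
With clues 1–3, golf is impossible for Gus's sport.
With clues 1–4, cycling is impossible for Gus's sport.
That leaves soccer.

soccer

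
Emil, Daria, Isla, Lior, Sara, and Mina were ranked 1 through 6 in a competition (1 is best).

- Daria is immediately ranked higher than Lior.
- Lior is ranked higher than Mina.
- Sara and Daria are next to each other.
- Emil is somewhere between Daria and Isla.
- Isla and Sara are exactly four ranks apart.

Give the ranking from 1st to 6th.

Sara, Daria, Lior, Emil, Isla, Mina

From clue 1: Daria is in {1,2,3,4,5}.
From clues 1–2: Daria is in {1,2,3,4}.
From clues 1–3: Daria is in {2,3,4}.
From clues 1–4: Daria is in {2,4}.
From clues 1–5: Sara → rank 1, Daria → rank 2, Lior → rank 3, Emil → rank 4, Isla → rank 5, Mina → rank 6.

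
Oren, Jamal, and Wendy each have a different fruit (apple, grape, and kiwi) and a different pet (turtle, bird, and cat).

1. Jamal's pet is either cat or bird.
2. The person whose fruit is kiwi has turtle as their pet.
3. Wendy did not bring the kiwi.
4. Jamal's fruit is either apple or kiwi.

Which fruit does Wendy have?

grape

With clues 1–3, kiwi is impossible for Wendy's fruit.
With clues 1–4, apple is impossible for Wendy's fruit.
That leaves grape.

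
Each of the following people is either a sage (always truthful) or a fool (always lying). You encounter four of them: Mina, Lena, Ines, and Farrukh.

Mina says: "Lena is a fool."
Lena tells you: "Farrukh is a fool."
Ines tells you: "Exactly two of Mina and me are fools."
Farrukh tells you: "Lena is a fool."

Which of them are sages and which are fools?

Mina: sage, Lena: fool, Ines: fool, Farrukh: sage

Consider Mina. Suppose Mina is a fool.
Then whichever role Ines has, Ines's statement has the wrong truth value — contradiction.
So Mina is a sage.
With that fixed, Ines's statement is false, so Ines is a fool.
Consider Lena. Suppose Lena is a sage.
Then Mina's statement comes out false, contradicting Mina being a sage.
So Lena is a fool.
With that fixed, Farrukh's statement is true, so Farrukh is a sage.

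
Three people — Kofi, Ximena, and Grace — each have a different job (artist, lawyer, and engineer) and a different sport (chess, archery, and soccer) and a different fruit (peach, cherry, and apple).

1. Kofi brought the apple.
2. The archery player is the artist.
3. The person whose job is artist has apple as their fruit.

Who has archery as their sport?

Kofi

With clues 1–3, Grace and Ximena are impossible for the one with sport archery.
That leaves Kofi.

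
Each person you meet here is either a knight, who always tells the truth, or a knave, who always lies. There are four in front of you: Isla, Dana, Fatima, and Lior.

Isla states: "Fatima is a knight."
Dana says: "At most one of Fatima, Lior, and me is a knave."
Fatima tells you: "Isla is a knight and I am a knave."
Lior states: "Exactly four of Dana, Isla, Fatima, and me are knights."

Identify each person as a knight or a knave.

Isla: knave, Dana: knave, Fatima: knave, Lior: knave

Consider Isla. Suppose Isla is a knight.
Then whichever role Fatima has, Fatima's statement has the wrong truth value — contradiction.
So Isla is a knave.
With that fixed, Fatima's statement is false, so Fatima is a knave.
With that fixed, Lior's statement is false, so Lior is a knave.
With that fixed, Dana's statement is false, so Dana is a knave.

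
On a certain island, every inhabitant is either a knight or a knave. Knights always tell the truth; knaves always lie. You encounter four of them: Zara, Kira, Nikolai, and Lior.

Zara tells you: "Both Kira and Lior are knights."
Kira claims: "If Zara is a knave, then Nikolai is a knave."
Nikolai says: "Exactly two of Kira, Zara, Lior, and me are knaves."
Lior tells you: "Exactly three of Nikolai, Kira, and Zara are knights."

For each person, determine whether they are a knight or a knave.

Zara: knave, Kira: knight, Nikolai: knave, Lior: knave

Consider Zara. Suppose Zara is a knight.
Then no assignment of the remaining roles makes every statement match its speaker's type — contradiction.
So Zara is a knave.
With that fixed, Lior's statement is false, so Lior is a knave.
Consider Kira. Suppose Kira is a knave.
Then no assignment of the remaining roles makes every statement match its speaker's type — contradiction.
So Kira is a knight.
Consider Nikolai. Suppose Nikolai is a knight.
Then Kira's statement comes out false, contradicting Kira being a knight.
So Nikolai is a knave.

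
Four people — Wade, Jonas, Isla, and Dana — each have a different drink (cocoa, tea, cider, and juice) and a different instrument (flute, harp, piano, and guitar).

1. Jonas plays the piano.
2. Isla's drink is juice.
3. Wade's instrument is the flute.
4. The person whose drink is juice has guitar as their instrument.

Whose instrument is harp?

Dana

Clue 1 rules out Jonas for the one with instrument harp.
With clues 1–3, Wade is impossible for the one with instrument harp.
With clues 1–4, Isla is impossible for the one with instrument harp.
That leaves Dana.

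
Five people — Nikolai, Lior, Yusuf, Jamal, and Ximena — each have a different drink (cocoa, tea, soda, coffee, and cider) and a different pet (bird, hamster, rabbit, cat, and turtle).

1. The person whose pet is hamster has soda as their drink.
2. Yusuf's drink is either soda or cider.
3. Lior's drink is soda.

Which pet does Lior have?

With clues 1–3, bird, cat, rabbit, and turtle are impossible for Lior's pet.
That leaves hamster.

hamster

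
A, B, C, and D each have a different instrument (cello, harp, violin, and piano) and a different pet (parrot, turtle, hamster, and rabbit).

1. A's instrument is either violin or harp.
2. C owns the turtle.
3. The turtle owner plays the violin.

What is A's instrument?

harp

Clue 1 rules out cello and piano for A's instrument.
With clues 1–3, violin is impossible for A's instrument.
That leaves harp.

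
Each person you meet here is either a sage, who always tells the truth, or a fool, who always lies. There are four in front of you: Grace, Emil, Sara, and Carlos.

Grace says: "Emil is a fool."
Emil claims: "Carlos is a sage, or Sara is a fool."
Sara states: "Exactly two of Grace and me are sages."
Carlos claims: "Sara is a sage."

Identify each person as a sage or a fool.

Grace: fool, Emil: sage, Sara: fool, Carlos: fool

Consider Grace. Suppose Grace is a sage.
Then no assignment of the remaining roles makes every statement match its speaker's type — contradiction.
So Grace is a fool.
With that fixed, Sara's statement is false, so Sara is a fool.
With that fixed, Carlos's statement is false, so Carlos is a fool.
With that fixed, Emil's statement is true, so Emil is a sage.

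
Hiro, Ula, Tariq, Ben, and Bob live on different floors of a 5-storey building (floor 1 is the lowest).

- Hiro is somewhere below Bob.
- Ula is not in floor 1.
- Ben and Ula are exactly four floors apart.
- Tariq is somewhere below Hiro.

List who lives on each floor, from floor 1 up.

Ben, Tariq, Hiro, Bob, Ula

From clue 1: Hiro is in {1,2,3,4}.
From clues 1–3: Ben → floor 1, Ula → floor 5.
From clues 1–4: Tariq → floor 2, Hiro → floor 3, Bob → floor 4.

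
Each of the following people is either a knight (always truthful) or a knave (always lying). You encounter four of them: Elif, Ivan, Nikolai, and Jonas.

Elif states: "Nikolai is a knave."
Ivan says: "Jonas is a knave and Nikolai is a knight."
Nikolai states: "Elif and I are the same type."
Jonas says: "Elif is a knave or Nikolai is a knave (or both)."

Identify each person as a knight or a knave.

Consider Elif. Suppose Elif is a knave.
Then whichever role Nikolai has, Nikolai's statement has the wrong truth value — contradiction.
So Elif is a knight.
Consider Ivan. Suppose Ivan is a knight.
Then no assignment of the remaining roles makes every statement match its speaker's type — contradiction.
So Ivan is a knave.
Consider Nikolai. Suppose Nikolai is a knight.
Then Elif's statement comes out false, contradicting Elif being a knight.
So Nikolai is a knave.
With that fixed, Jonas's statement is true, so Jonas is a knight.

Elif: knight, Ivan: knave, Nikolai: knave, Jonas: knight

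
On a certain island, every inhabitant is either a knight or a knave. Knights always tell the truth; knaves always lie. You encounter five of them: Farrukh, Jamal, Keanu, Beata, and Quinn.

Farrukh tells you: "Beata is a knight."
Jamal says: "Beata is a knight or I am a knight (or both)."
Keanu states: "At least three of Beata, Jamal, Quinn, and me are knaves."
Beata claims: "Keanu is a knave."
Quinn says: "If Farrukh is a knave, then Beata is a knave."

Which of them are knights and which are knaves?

Consider Farrukh. Suppose Farrukh is a knave.
Then no assignment of the remaining roles makes every statement match its speaker's type — contradiction.
So Farrukh is a knight.
With that fixed, Quinn's statement is true, so Quinn is a knight.
Consider Jamal. Suppose Jamal is a knave.
Then no assignment of the remaining roles makes every statement match its speaker's type — contradiction.
So Jamal is a knight.
With that fixed, Keanu's statement is false, so Keanu is a knave.
With that fixed, Beata's statement is true, so Beata is a knight.

Farrukh: knight, Jamal: knight, Keanu: knave, Beata: knight, Quinn: knight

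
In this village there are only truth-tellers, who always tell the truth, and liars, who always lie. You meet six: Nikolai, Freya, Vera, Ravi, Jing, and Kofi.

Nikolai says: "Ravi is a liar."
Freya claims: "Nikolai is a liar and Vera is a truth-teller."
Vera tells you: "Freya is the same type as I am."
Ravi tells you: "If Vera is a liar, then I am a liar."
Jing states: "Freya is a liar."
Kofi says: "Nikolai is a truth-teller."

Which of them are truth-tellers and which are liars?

Nikolai: liar, Freya: truth-teller, Vera: truth-teller, Ravi: truth-teller, Jing: liar, Kofi: liar

Consider Nikolai. Suppose Nikolai is a truth-teller.
Then no assignment of the remaining roles makes every statement match its speaker's type — contradiction.
So Nikolai is a liar.
With that fixed, Kofi's statement is false, so Kofi is a liar.
Consider Freya. Suppose Freya is a liar.
Then whichever role Vera has, Vera's statement has the wrong truth value — contradiction.
So Freya is a truth-teller.
With that fixed, Jing's statement is false, so Jing is a liar.
Consider Vera. Suppose Vera is a liar.
Then Freya's statement comes out false, contradicting Freya being a truth-teller.
So Vera is a truth-teller.
With that fixed, Ravi's statement is true, so Ravi is a truth-teller.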